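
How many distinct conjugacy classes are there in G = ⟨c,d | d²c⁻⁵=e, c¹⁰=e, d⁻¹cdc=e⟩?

The conjugacy classes (representative and size) are:
  [e] (size 1), [c] (size 2), [c⁸] (size 2), [c⁷] (size 2), [c⁴] (size 2), [c⁵] (size 1), [c⁴d] (size 5), [c²d⁻¹] (size 5).
Class equation: 1 + 2 + 2 + 2 + 2 + 1 + 5 + 5 = 20 = |G|. So G has 8 conjugacy classes.

Answer: 8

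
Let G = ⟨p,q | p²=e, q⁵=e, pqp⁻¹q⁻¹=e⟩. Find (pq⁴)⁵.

Compute successive powers of (pq⁴), reducing at each step:
  (pq⁴)²: (pq⁴) · p = q⁴;   (q⁴) · q⁴ = q³
  (pq⁴)³: (q³) · p = pq³;   (pq³) · q⁴ = pq²
  (pq⁴)⁴: (pq²) · p = q²;   (q²) · q⁴ = q
  (pq⁴)⁵: q · p = pq;   (pq) · q⁴ = p

Answer: p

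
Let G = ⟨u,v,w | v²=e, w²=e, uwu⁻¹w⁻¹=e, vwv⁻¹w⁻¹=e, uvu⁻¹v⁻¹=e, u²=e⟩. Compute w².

Compute successive powers of w, reducing at each step:
  w²: w · w = e

Answer: e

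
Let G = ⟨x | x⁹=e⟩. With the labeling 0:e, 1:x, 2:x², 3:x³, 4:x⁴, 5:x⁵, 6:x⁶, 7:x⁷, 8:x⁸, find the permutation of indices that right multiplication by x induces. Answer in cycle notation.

(0 1 2 3 4 5 6 7 8)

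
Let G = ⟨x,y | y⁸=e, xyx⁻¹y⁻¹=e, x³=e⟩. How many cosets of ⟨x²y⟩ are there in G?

First find ord(x²y) by computing successive powers:
  (x²y)¹ = x²y, (x²y)² = xy², (x²y)³ = y³, (x²y)⁴ = x²y⁴, (x²y)⁵ = xy⁵, (x²y)⁶ = y⁶, (x²y)⁷ = x²y⁷, (x²y)⁸ = x, (x²y)⁹ = y, (x²y)¹⁰ = x²y², (x²y)¹¹ = xy³, (x²y)¹² = y⁴, (x²y)¹³ = x²y⁵, (x²y)¹⁴ = xy⁶, (x²y)¹⁵ = y⁷, (x²y)¹⁶ = x², (x²y)¹⁷ = xy, (x²y)¹⁸ = y², (x²y)¹⁹ = x²y³, (x²y)²⁰ = xy⁴, (x²y)²¹ = y⁵, (x²y)²² = x²y⁶, (x²y)²³ = xy⁷, (x²y)²⁴ = e.
So |⟨x²y⟩| = ord(x²y) = 24. With |G| = 24, by Lagrange [G : ⟨x²y⟩] = 24/24 = 1.

Answer: 1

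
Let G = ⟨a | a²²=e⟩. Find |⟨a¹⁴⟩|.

|⟨a¹⁴⟩| equals the order of a¹⁴. Compute successive powers until reaching e:
  (a¹⁴)¹ = a¹⁴, (a¹⁴)² = a⁶, (a¹⁴)³ = a²⁰, (a¹⁴)⁴ = a¹², (a¹⁴)⁵ = a⁴, (a¹⁴)⁶ = a¹⁸, (a¹⁴)⁷ = a¹⁰, (a¹⁴)⁸ = a², (a¹⁴)⁹ = a¹⁶, (a¹⁴)¹⁰ = a⁸, (a¹⁴)¹¹ = e.
The smallest positive k with (a¹⁴)ᵏ = e is 11, so |⟨a¹⁴⟩| = 11.

Answer: 11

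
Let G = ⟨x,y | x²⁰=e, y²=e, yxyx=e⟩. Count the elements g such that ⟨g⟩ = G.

⟨g⟩ = G would require ord(g) = |G| = 40, but the maximum element order in G is 20 < 40. So G is not cyclic and no single element generates it: the count is 0.

Answer: 0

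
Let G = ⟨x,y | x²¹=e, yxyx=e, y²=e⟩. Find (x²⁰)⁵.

Compute successive powers of (x²⁰), reducing at each step:
  (x²⁰)²: (x²⁰) · x²⁰ = x¹⁹
  (x²⁰)³: (x¹⁹) · x²⁰ = x¹⁸
  (x²⁰)⁴: (x¹⁸) · x²⁰ = x¹⁷
  (x²⁰)⁵: (x¹⁷) · x²⁰ = x¹⁶

Answer: x¹⁶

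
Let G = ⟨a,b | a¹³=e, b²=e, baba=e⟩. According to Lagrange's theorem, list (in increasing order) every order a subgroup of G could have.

|G| = 26 = 2 · 13. By Lagrange's theorem the order of any subgroup divides 26; the divisors of 26 are 1, 2, 13, 26.

Answer: 1, 2, 13, 26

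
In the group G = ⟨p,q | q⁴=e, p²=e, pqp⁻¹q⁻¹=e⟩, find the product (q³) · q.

Compute (q³) · q by multiplying left to right and reducing via the relations at each step:
  (q³) · q = e

Answer: e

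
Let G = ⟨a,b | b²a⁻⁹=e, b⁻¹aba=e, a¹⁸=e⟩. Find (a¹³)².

Compute successive powers of (a¹³), reducing at each step:
  (a¹³)²: (a¹³) · a¹³ = a⁸

Answer: a⁸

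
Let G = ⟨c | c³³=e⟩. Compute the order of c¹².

Compute successive powers until reaching e:
  (c¹²)¹ = c¹², (c¹²)² = c²⁴, (c¹²)³ = c³, (c¹²)⁴ = c¹⁵, (c¹²)⁵ = c²⁷, (c¹²)⁶ = c⁶, (c¹²)⁷ = c¹⁸, (c¹²)⁸ = c³⁰, (c¹²)⁹ = c⁹, (c¹²)¹⁰ = c²¹, (c¹²)¹¹ = e.
The smallest positive k with (c¹²)ᵏ = e is 11.

Answer: 11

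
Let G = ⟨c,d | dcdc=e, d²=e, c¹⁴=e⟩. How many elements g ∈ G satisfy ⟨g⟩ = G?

⟨g⟩ = G would require ord(g) = |G| = 28, but the maximum element order in G is 14 < 28. So G is not cyclic and no single element generates it: the count is 0.

Answer: 0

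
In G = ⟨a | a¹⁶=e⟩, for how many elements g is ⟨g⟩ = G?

G is cyclic of order 16. An element generates G iff its order is 16, and a cyclic group of order 16 has exactly φ(16) = 8 such elements.

Answer: 8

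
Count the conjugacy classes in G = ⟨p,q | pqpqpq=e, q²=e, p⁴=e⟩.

The conjugacy classes (representative and size) are:
  [e] (size 1), [p³] (size 6), [p²qp²q] (size 3), [pqp³] (size 6), [qp³] (size 8).
Class equation: 1 + 6 + 3 + 6 + 8 = 24 = |G|. So G has 5 conjugacy classes.

Answer: 5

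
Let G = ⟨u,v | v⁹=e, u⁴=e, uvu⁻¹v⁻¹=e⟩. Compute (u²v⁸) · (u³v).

Compute (u²v⁸) · (u³v) by multiplying left to right and reducing via the relations at each step:
  (u²v⁸) · u³ = uv⁸
  (uv⁸) · v = u

Answer: u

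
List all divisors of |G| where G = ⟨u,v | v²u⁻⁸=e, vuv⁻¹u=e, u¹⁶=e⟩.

|G| = 32 = 2⁵. By Lagrange's theorem the order of any subgroup divides 32; the divisors of 32 are 1, 2, 4, 8, 16, 32.

Answer: 1, 2, 4, 8, 16, 32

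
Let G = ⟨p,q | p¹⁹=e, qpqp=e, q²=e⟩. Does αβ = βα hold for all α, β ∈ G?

p·q = pq but q·p = p¹⁸q, so p·q ≠ q·p and G is not abelian.

Answer: No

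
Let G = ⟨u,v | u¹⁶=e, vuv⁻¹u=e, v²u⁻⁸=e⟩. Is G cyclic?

Every cyclic group is abelian. But u·v = uv while v·u = u⁷v⁻¹, so u·v ≠ v·u and G is not abelian. Hence G is not cyclic.

Answer: No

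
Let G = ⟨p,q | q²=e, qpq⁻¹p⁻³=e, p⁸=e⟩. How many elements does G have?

Enumerate words in the generators, reducing via the relations: the distinct elements are
  {e, p, q, pq, p², p³, p⁴, p⁵, p⁶, p⁷, p²q, p³q, p⁴q, p⁵q, p⁶q, p⁷q}.
No further products give new elements, so |G| = 16.

Answer: 16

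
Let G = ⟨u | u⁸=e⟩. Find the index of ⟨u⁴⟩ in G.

First find ord(u⁴) by computing successive powers:
  (u⁴)¹ = u⁴, (u⁴)² = e.
So |⟨u⁴⟩| = ord(u⁴) = 2. With |G| = 8, by Lagrange [G : ⟨u⁴⟩] = 8/2 = 4.

Answer: 4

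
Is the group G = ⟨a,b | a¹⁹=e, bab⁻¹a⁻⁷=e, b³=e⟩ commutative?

a·b = ab but b·a = a⁷b, so a·b ≠ b·a and G is not abelian.

Answer: No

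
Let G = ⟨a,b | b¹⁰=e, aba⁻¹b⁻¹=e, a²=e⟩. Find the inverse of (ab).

The order of (ab) is 10 (smallest k with (ab)ᵏ = e), so (ab)⁻¹ = (ab)⁹ = ab⁹.
Check: (ab) · (ab⁹) → (ab) · a = b;   b · b⁹ = e, giving e as required.

Answer: ab⁹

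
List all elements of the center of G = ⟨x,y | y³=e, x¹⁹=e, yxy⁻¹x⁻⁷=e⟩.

An element z ∈ Z(G) iff z commutes with every generator.
For example e is central: e·x = x = x·e; e·y = y = y·e.
Whereas x ∉ Z(G) since x·y = xy ≠ x⁷y = y·x.
Checking each of the 57 elements this way gives Z(G) = {e}, of order 1.

Answer: {e}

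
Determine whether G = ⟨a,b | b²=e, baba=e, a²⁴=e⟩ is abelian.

a·b = ab but b·a = a²³b, so a·b ≠ b·a and G is not abelian.

Answer: No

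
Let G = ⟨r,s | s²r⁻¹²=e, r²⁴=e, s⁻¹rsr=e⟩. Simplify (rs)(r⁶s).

Compute (rs) · (r⁶s) by multiplying left to right and reducing via the relations at each step:
  (rs) · r⁶ = r⁷s⁻¹
  (r⁷s⁻¹) · s = r⁷

Answer: r⁷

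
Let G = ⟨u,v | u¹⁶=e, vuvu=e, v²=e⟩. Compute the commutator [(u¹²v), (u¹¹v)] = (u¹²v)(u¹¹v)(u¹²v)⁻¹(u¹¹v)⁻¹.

[(u¹²v), (u¹¹v)] = (u¹²v)·(u¹¹v)·(u¹²v)⁻¹·(u¹¹v)⁻¹.
  (u¹²v) · (u¹¹v) = u
  u · (u¹²v) = u¹³v
  (u¹³v) · (u¹¹v) = u²

Answer: u²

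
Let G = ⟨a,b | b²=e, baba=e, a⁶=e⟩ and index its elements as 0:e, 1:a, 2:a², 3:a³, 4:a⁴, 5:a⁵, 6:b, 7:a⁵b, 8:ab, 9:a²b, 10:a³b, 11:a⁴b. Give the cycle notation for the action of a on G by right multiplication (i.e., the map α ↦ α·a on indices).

(0 1 2 3 4 5)(6 7 11 10 9 8)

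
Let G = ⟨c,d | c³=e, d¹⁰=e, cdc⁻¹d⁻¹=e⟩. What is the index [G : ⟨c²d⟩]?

First find ord(c²d) by computing successive powers:
  (c²d)¹ = c²d, (c²d)² = cd², (c²d)³ = d³, (c²d)⁴ = c²d⁴, (c²d)⁵ = cd⁵, (c²d)⁶ = d⁶, (c²d)⁷ = c²d⁷, (c²d)⁸ = cd⁸, (c²d)⁹ = d⁹, (c²d)¹⁰ = c², (c²d)¹¹ = cd, (c²d)¹² = d², (c²d)¹³ = c²d³, (c²d)¹⁴ = cd⁴, (c²d)¹⁵ = d⁵, (c²d)¹⁶ = c²d⁶, (c²d)¹⁷ = cd⁷, (c²d)¹⁸ = d⁸, (c²d)¹⁹ = c²d⁹, (c²d)²⁰ = c, (c²d)²¹ = d, (c²d)²² = c²d², (c²d)²³ = cd³, (c²d)²⁴ = d⁴, (c²d)²⁵ = c²d⁵, (c²d)²⁶ = cd⁶, (c²d)²⁷ = d⁷, (c²d)²⁸ = c²d⁸, (c²d)²⁹ = cd⁹, (c²d)³⁰ = e.
So |⟨c²d⟩| = ord(c²d) = 30. With |G| = 30, by Lagrange [G : ⟨c²d⟩] = 30/30 = 1.

Answer: 1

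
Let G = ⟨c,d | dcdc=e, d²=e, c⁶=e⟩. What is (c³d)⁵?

Compute successive powers of (c³d), reducing at each step:
  (c³d)²: (c³d) · c³ = d;   d · d = e
  (c³d)³: e · c³ = c³;   (c³) · d = c³d
  (c³d)⁴: (c³d) · c³ = d;   d · d = e
  (c³d)⁵: e · c³ = c³;   (c³) · d = c³d

Answer: c³d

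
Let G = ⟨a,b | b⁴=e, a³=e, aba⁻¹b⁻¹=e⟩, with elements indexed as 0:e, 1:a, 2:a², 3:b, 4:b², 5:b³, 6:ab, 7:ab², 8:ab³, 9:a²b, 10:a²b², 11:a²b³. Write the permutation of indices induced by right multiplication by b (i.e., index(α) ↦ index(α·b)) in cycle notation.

(0 3 4 5)(1 6 7 8)(2 9 10 11)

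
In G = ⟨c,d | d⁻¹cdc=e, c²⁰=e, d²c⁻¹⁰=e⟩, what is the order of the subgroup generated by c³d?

|⟨c³d⟩| equals the order of c³d. Compute successive powers until reaching e:
  (c³d)¹ = c³d, (c³d)² = c¹⁰, (c³d)³ = c³d⁻¹, (c³d)⁴ = e.
The smallest positive k with (c³d)ᵏ = e is 4, so |⟨c³d⟩| = 4.

Answer: 4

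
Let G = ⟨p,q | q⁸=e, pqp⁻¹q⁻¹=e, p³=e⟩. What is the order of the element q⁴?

Compute successive powers until reaching e:
  (q⁴)¹ = q⁴, (q⁴)² = e.
The smallest positive k with (q⁴)ᵏ = e is 2.

Answer: 2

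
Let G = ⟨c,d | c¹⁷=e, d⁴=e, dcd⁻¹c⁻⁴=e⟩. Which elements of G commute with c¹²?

⟨c¹²⟩ ⊆ C_G(c¹²) since powers of c¹² commute with c¹²; so |C_G(c¹²)| ≥ |⟨c¹²⟩| = 17.
By orbit–stabilizer, |C_G(c¹²)| = |G| / |conj. class of c¹²| = 68 / 4 = 17.
The 17 elements commuting with c¹² are {e, c, c², c³, c⁴, c⁵, c⁶, c⁷, c⁸, c⁹, c¹⁰, c¹¹, c¹², c¹³, c¹⁴, c¹⁵, c¹⁶}.

Answer: {e, c, c², c³, c⁴, c⁵, c⁶, c⁷, c⁸, c⁹, c¹⁰, c¹¹, c¹², c¹³, c¹⁴, c¹⁵, c¹⁶}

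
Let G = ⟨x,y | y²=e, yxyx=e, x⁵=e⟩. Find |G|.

Enumerate words in the generators, reducing via the relations: the distinct elements are
  {e, x, y, xy, x², x³, x⁴, x²y, x³y, x⁴y}.
No further products give new elements, so |G| = 10.

Answer: 10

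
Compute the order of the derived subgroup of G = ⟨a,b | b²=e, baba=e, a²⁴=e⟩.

G' = [G, G] is generated by all commutators. The generator-pair commutators are: [a, b] = a².
The subgroup they normally generate is {e, a², a⁴, a⁶, a⁸, a¹⁰, a¹², a¹⁴, a¹⁶, a¹⁸, a²⁰, a²²}, of order 12.
Check: |G/G'| = 48/12 = 4 is the order of the abelianisation.

Answer: 12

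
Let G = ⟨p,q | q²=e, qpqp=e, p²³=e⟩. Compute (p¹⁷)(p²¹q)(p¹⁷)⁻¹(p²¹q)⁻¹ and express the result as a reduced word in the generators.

[(p¹⁷), (p²¹q)] = (p¹⁷)·(p²¹q)·(p¹⁷)⁻¹·(p²¹q)⁻¹.
  (p¹⁷) · (p²¹q) = p¹⁵q
  (p¹⁵q) · (p⁶) = p⁹q
  (p⁹q) · (p²¹q) = p¹¹

Answer: p¹¹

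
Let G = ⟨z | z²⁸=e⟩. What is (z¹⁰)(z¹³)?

Compute (z¹⁰) · (z¹³) by multiplying left to right and reducing via the relations at each step:
  (z¹⁰) · z¹³ = z²³

Answer: z²³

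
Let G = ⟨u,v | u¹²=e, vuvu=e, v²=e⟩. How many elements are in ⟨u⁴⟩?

|⟨u⁴⟩| equals the order of u⁴. Compute successive powers until reaching e:
  (u⁴)¹ = u⁴, (u⁴)² = u⁸, (u⁴)³ = e.
The smallest positive k with (u⁴)ᵏ = e is 3, so |⟨u⁴⟩| = 3.

Answer: 3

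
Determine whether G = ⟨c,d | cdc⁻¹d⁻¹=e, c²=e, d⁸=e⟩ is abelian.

Each pair of generators commutes: c·d = cd = d·c. Since the generators pairwise commute, every element of G commutes with every other, so G is abelian.

Answer: Yes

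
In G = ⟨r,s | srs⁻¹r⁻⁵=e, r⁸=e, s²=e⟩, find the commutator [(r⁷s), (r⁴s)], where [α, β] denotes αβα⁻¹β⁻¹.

[(r⁷s), (r⁴s)] = (r⁷s)·(r⁴s)·(r⁷s)⁻¹·(r⁴s)⁻¹.
  (r⁷s) · (r⁴s) = r³
  (r³) · (r⁵s) = s
  s · (r⁴s) = r⁴

Answer: r⁴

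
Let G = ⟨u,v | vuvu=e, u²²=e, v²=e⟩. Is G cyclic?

Every cyclic group is abelian. But u·v = uv while v·u = u²¹v, so u·v ≠ v·u and G is not abelian. Hence G is not cyclic.

Answer: No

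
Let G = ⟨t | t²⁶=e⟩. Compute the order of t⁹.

Compute successive powers until reaching e:
  (t⁹)¹ = t⁹, (t⁹)² = t¹⁸, (t⁹)³ = t, (t⁹)⁴ = t¹⁰, (t⁹)⁵ = t¹⁹, (t⁹)⁶ = t², (t⁹)⁷ = t¹¹, (t⁹)⁸ = t²⁰, (t⁹)⁹ = t³, (t⁹)¹⁰ = t¹², (t⁹)¹¹ = t²¹, (t⁹)¹² = t⁴, (t⁹)¹³ = t¹³, (t⁹)¹⁴ = t²², (t⁹)¹⁵ = t⁵, (t⁹)¹⁶ = t¹⁴, (t⁹)¹⁷ = t²³, (t⁹)¹⁸ = t⁶, (t⁹)¹⁹ = t¹⁵, (t⁹)²⁰ = t²⁴, (t⁹)²¹ = t⁷, (t⁹)²² = t¹⁶, (t⁹)²³ = t²⁵, (t⁹)²⁴ = t⁸, (t⁹)²⁵ = t¹⁷, (t⁹)²⁶ = e.
The smallest positive k with (t⁹)ᵏ = e is 26.

Answer: 26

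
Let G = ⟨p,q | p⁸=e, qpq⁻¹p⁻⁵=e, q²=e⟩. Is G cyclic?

Every cyclic group is abelian. But p·q = pq while q·p = p⁵q, so p·q ≠ q·p and G is not abelian. Hence G is not cyclic.

Answer: No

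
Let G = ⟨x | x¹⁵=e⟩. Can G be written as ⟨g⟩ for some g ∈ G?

|G| = 15. The element x has order 15 (its powers give 15 distinct elements), so ⟨x⟩ = G and G is cyclic.

Answer: Yes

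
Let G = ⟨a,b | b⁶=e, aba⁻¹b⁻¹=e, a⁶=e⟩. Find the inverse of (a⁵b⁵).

The order of (a⁵b⁵) is 6 (smallest k with (a⁵b⁵)ᵏ = e), so (a⁵b⁵)⁻¹ = (a⁵b⁵)⁵ = ab.
Check: (a⁵b⁵) · (ab) → (a⁵b⁵) · a = b⁵;   (b⁵) · b = e, giving e as required.

Answer: ab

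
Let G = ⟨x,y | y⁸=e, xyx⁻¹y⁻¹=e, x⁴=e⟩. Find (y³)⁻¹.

The order of (y³) is 8 (smallest k with (y³)ᵏ = e), so (y³)⁻¹ = (y³)⁷ = y⁵.
Check: (y³) · (y⁵) → (y³) · y⁵ = e, giving e as required.

Answer: y⁵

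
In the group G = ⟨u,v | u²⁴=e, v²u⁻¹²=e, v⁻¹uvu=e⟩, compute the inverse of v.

The order of v is 4 (smallest k with vᵏ = e), so v⁻¹ = v³ = v⁻¹.
Check: v · (v⁻¹) → v · v⁻¹ = e, giving e as required.

Answer: v⁻¹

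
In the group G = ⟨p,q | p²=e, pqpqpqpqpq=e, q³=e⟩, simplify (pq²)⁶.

Compute successive powers of (pq²), reducing at each step:
  (pq²)²: (pq²) · p = pq²p;   (pq²p) · q² = pq²pq²
  (pq²)³: (pq²pq²) · p = pq²pq²p;   (pq²pq²p) · q² = qpqp
  (pq²)⁴: (qpqp) · p = qpq;   (qpq) · q² = qp
  (pq²)⁵: (qp) · p = q;   q · q² = e
  (pq²)⁶: e · p = p;   p · q² = pq²

Answer: pq²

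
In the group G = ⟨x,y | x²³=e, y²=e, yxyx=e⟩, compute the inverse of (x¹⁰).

The order of (x¹⁰) is 23 (smallest k with (x¹⁰)ᵏ = e), so (x¹⁰)⁻¹ = (x¹⁰)²² = x¹³.
Check: (x¹⁰) · (x¹³) → (x¹⁰) · x¹³ = e, giving e as required.

Answer: x¹³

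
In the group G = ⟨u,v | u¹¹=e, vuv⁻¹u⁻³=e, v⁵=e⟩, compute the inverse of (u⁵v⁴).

The order of (u⁵v⁴) is 5 (smallest k with (u⁵v⁴)ᵏ = e), so (u⁵v⁴)⁻¹ = (u⁵v⁴)⁴ = u⁷v.
Check: (u⁵v⁴) · (u⁷v) → (u⁵v⁴) · u⁷ = v⁴;   (v⁴) · v = e, giving e as required.

Answer: u⁷v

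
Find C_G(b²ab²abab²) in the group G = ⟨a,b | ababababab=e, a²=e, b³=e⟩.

⟨b²ab²abab²⟩ ⊆ C_G(b²ab²abab²) since powers of b²ab²abab² commute with b²ab²abab²; so |C_G(b²ab²abab²)| ≥ |⟨b²ab²abab²⟩| = 3.
By orbit–stabilizer, |C_G(b²ab²abab²)| = |G| / |conj. class of b²ab²abab²| = 60 / 20 = 3.
The 3 elements commuting with b²ab²abab² are {e, b²ab²abab², bab²abab}.

Answer: {e, b²ab²abab², bab²abab}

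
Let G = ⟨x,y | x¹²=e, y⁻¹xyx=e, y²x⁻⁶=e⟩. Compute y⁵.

Compute successive powers of y, reducing at each step:
  y²: y · y = x⁶
  y³: (x⁶) · y = y⁻¹
  y⁴: (y⁻¹) · y = e
  y⁵: e · y = y

Answer: y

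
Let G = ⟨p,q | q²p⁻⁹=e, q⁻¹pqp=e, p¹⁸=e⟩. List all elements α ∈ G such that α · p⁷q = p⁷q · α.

⟨p⁷q⟩ ⊆ C_G(p⁷q) since powers of p⁷q commute with p⁷q; so |C_G(p⁷q)| ≥ |⟨p⁷q⟩| = 4.
By orbit–stabilizer, |C_G(p⁷q)| = |G| / |conj. class of p⁷q| = 36 / 9 = 4.
The 4 elements commuting with p⁷q are {e, p⁹, p⁷q, p⁷q⁻¹}.

Answer: {e, p⁹, p⁷q, p⁷q⁻¹}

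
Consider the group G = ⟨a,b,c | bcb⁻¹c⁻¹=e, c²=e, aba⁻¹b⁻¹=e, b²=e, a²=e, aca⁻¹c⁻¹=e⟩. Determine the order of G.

Enumerate words in the generators, reducing via the relations: the distinct elements are
  {a, b, c, e, ab, ac, bc, abc}.
No further products give new elements, so |G| = 8.

Answer: 8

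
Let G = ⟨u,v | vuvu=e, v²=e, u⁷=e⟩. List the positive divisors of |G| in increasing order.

|G| = 14 = 2 · 7. By Lagrange's theorem the order of any subgroup divides 14; the divisors of 14 are 1, 2, 7, 14.

Answer: 1, 2, 7, 14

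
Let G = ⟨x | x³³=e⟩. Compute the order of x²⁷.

Compute successive powers until reaching e:
  (x²⁷)¹ = x²⁷, (x²⁷)² = x²¹, (x²⁷)³ = x¹⁵, (x²⁷)⁴ = x⁹, (x²⁷)⁵ = x³, (x²⁷)⁶ = x³⁰, (x²⁷)⁷ = x²⁴, (x²⁷)⁸ = x¹⁸, (x²⁷)⁹ = x¹², (x²⁷)¹⁰ = x⁶, (x²⁷)¹¹ = e.
The smallest positive k with (x²⁷)ᵏ = e is 11.

Answer: 11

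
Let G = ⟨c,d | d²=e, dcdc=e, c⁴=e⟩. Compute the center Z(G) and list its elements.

An element z ∈ Z(G) iff z commutes with every generator.
For example c² is central: (c²)·c = c³ = c·(c²); (c²)·d = c²d = d·(c²).
Whereas c ∉ Z(G) since c·d = cd ≠ c³d = d·c.
Checking each of the 8 elements this way gives Z(G) = {e, c²}, of order 2.

Answer: {e, c²}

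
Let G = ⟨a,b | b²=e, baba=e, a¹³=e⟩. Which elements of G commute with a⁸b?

⟨a⁸b⟩ ⊆ C_G(a⁸b) since powers of a⁸b commute with a⁸b; so |C_G(a⁸b)| ≥ |⟨a⁸b⟩| = 2.
By orbit–stabilizer, |C_G(a⁸b)| = |G| / |conj. class of a⁸b| = 26 / 13 = 2.
The 2 elements commuting with a⁸b are {e, a⁸b}.

Answer: {e, a⁸b}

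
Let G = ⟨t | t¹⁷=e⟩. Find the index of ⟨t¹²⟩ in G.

First find ord(t¹²) by computing successive powers:
  (t¹²)¹ = t¹², (t¹²)² = t⁷, (t¹²)³ = t², (t¹²)⁴ = t¹⁴, (t¹²)⁵ = t⁹, (t¹²)⁶ = t⁴, (t¹²)⁷ = t¹⁶, (t¹²)⁸ = t¹¹, (t¹²)⁹ = t⁶, (t¹²)¹⁰ = t, (t¹²)¹¹ = t¹³, (t¹²)¹² = t⁸, (t¹²)¹³ = t³, (t¹²)¹⁴ = t¹⁵, (t¹²)¹⁵ = t¹⁰, (t¹²)¹⁶ = t⁵, (t¹²)¹⁷ = e.
So |⟨t¹²⟩| = ord(t¹²) = 17. With |G| = 17, by Lagrange [G : ⟨t¹²⟩] = 17/17 = 1.

Answer: 1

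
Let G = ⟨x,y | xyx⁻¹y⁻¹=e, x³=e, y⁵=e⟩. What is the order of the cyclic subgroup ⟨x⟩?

|⟨x⟩| equals the order of x. Compute successive powers until reaching e:
  x¹ = x, x² = x², x³ = e.
The smallest positive k with xᵏ = e is 3, so |⟨x⟩| = 3.

Answer: 3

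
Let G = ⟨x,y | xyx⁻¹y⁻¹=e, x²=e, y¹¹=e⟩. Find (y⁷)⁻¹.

The order of (y⁷) is 11 (smallest k with (y⁷)ᵏ = e), so (y⁷)⁻¹ = (y⁷)¹⁰ = y⁴.
Check: (y⁷) · (y⁴) → (y⁷) · y⁴ = e, giving e as required.

Answer: y⁴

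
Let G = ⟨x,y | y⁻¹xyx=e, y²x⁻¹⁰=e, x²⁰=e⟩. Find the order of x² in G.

Compute successive powers until reaching e:
  (x²)¹ = x², (x²)² = x⁴, (x²)³ = x⁶, (x²)⁴ = x⁸, (x²)⁵ = x¹⁰, (x²)⁶ = x¹², (x²)⁷ = x¹⁴, (x²)⁸ = x¹⁶, (x²)⁹ = x¹⁸, (x²)¹⁰ = e.
The smallest positive k with (x²)ᵏ = e is 10.

Answer: 10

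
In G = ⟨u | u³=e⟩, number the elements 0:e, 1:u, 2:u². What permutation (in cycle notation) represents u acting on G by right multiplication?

(0 1 2)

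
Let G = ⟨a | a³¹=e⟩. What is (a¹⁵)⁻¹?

The order of (a¹⁵) is 31 (smallest k with (a¹⁵)ᵏ = e), so (a¹⁵)⁻¹ = (a¹⁵)³⁰ = a¹⁶.
Check: (a¹⁵) · (a¹⁶) → (a¹⁵) · a¹⁶ = e, giving e as required.

Answer: a¹⁶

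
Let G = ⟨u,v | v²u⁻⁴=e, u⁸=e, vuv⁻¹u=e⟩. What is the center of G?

An element z ∈ Z(G) iff z commutes with every generator.
For example u⁴ is central: (u⁴)·u = u⁵ = u·(u⁴); (u⁴)·v = v⁻¹ = v·(u⁴).
Whereas u ∉ Z(G) since u·v = uv ≠ u³v⁻¹ = v·u.
Checking each of the 16 elements this way gives Z(G) = {e, u⁴}, of order 2.

Answer: {e, u⁴}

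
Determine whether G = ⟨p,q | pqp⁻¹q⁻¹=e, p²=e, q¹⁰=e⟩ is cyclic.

|G| = 20, but the maximum element order in G is 10 < 20. No single element generates all of G, so G is not cyclic.

Answer: No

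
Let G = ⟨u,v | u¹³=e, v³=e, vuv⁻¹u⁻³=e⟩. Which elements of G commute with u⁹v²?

⟨u⁹v²⟩ ⊆ C_G(u⁹v²) since powers of u⁹v² commute with u⁹v²; so |C_G(u⁹v²)| ≥ |⟨u⁹v²⟩| = 3.
By orbit–stabilizer, |C_G(u⁹v²)| = |G| / |conj. class of u⁹v²| = 39 / 13 = 3.
The 3 elements commuting with u⁹v² are {e, u⁹v², u¹²v}.

Answer: {e, u⁹v², u¹²v}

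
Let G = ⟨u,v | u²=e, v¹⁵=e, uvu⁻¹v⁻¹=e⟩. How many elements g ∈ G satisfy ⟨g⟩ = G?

G is cyclic of order 30. An element generates G iff its order is 30, and a cyclic group of order 30 has exactly φ(30) = 8 such elements.

Answer: 8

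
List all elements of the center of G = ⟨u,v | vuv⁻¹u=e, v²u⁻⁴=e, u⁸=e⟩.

An element z ∈ Z(G) iff z commutes with every generator.
For example u⁴ is central: (u⁴)·u = u⁵ = u·(u⁴); (u⁴)·v = v⁻¹ = v·(u⁴).
Whereas u ∉ Z(G) since u·v = uv ≠ u³v⁻¹ = v·u.
Checking each of the 16 elements this way gives Z(G) = {e, u⁴}, of order 2.

Answer: {e, u⁴}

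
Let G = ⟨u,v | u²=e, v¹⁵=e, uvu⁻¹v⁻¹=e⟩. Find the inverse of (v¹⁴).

The order of (v¹⁴) is 15 (smallest k with (v¹⁴)ᵏ = e), so (v¹⁴)⁻¹ = (v¹⁴)¹⁴ = v.
Check: (v¹⁴) · v → (v¹⁴) · v = e, giving e as required.

Answer: v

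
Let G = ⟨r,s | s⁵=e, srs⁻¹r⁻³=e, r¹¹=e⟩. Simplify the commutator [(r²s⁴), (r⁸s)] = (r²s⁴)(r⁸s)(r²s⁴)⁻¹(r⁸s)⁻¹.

[(r²s⁴), (r⁸s)] = (r²s⁴)·(r⁸s)·(r²s⁴)⁻¹·(r⁸s)⁻¹.
  (r²s⁴) · (r⁸s) = r
  r · (r⁵s) = r⁶s
  (r⁶s) · (rs⁴) = r⁹

Answer: r⁹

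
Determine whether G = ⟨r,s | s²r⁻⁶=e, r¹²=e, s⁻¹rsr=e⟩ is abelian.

r·s = rs but s·r = r⁵s⁻¹, so r·s ≠ s·r and G is not abelian.

Answer: No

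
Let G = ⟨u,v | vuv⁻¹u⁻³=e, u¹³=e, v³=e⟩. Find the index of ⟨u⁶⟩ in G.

First find ord(u⁶) by computing successive powers:
  (u⁶)¹ = u⁶, (u⁶)² = u¹², (u⁶)³ = u⁵, (u⁶)⁴ = u¹¹, (u⁶)⁵ = u⁴, (u⁶)⁶ = u¹⁰, (u⁶)⁷ = u³, (u⁶)⁸ = u⁹, (u⁶)⁹ = u², (u⁶)¹⁰ = u⁸, (u⁶)¹¹ = u, (u⁶)¹² = u⁷, (u⁶)¹³ = e.
So |⟨u⁶⟩| = ord(u⁶) = 13. With |G| = 39, by Lagrange [G : ⟨u⁶⟩] = 39/13 = 3.

Answer: 3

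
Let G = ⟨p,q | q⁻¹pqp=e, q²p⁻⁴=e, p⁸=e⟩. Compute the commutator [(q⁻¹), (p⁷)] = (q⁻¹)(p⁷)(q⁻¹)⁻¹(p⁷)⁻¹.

[(q⁻¹), (p⁷)] = (q⁻¹)·(p⁷)·(q⁻¹)⁻¹·(p⁷)⁻¹.
  (q⁻¹) · (p⁷) = pq⁻¹
  (pq⁻¹) · q = p
  p · p = p²

Answer: p²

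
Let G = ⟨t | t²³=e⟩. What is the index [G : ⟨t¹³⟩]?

First find ord(t¹³) by computing successive powers:
  (t¹³)¹ = t¹³, (t¹³)² = t³, (t¹³)³ = t¹⁶, (t¹³)⁴ = t⁶, (t¹³)⁵ = t¹⁹, (t¹³)⁶ = t⁹, (t¹³)⁷ = t²², (t¹³)⁸ = t¹², (t¹³)⁹ = t², (t¹³)¹⁰ = t¹⁵, (t¹³)¹¹ = t⁵, (t¹³)¹² = t¹⁸, (t¹³)¹³ = t⁸, (t¹³)¹⁴ = t²¹, (t¹³)¹⁵ = t¹¹, (t¹³)¹⁶ = t, (t¹³)¹⁷ = t¹⁴, (t¹³)¹⁸ = t⁴, (t¹³)¹⁹ = t¹⁷, (t¹³)²⁰ = t⁷, (t¹³)²¹ = t²⁰, (t¹³)²² = t¹⁰, (t¹³)²³ = e.
So |⟨t¹³⟩| = ord(t¹³) = 23. With |G| = 23, by Lagrange [G : ⟨t¹³⟩] = 23/23 = 1.

Answer: 1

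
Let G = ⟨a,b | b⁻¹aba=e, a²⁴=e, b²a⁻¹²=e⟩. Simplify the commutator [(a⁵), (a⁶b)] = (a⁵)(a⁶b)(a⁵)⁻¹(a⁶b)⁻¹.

[(a⁵), (a⁶b)] = (a⁵)·(a⁶b)·(a⁵)⁻¹·(a⁶b)⁻¹.
  (a⁵) · (a⁶b) = a¹¹b
  (a¹¹b) · (a¹⁹) = a⁴b⁻¹
  (a⁴b⁻¹) · (a⁶b⁻¹) = a¹⁰

Answer: a¹⁰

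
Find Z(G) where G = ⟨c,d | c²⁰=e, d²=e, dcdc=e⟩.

An element z ∈ Z(G) iff z commutes with every generator.
For example c¹⁰ is central: (c¹⁰)·c = c¹¹ = c·(c¹⁰); (c¹⁰)·d = c¹⁰d = d·(c¹⁰).
Whereas c ∉ Z(G) since c·d = cd ≠ c¹⁹d = d·c.
Checking each of the 40 elements this way gives Z(G) = {e, c¹⁰}, of order 2.

Answer: {e, c¹⁰}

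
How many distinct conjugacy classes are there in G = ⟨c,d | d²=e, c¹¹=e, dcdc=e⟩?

The conjugacy classes (representative and size) are:
  [e] (size 1), [c¹⁰] (size 2), [c²] (size 2), [c³] (size 2), [c⁷] (size 2), [c⁶] (size 2), [c²d] (size 11).
Class equation: 1 + 2 + 2 + 2 + 2 + 2 + 11 = 22 = |G|. So G has 7 conjugacy classes.

Answer: 7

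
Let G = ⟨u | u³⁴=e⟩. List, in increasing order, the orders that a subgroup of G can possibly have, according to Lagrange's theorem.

|G| = 34 = 2 · 17. By Lagrange's theorem the order of any subgroup divides 34; the divisors of 34 are 1, 2, 17, 34.

Answer: 1, 2, 17, 34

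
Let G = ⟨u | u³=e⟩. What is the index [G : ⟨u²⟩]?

First find ord(u²) by computing successive powers:
  (u²)¹ = u², (u²)² = u, (u²)³ = e.
So |⟨u²⟩| = ord(u²) = 3. With |G| = 3, by Lagrange [G : ⟨u²⟩] = 3/3 = 1.

Answer: 1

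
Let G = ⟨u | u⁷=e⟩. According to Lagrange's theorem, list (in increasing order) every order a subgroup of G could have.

|G| = 7 = 7. By Lagrange's theorem the order of any subgroup divides 7; the divisors of 7 are 1, 7.

Answer: 1, 7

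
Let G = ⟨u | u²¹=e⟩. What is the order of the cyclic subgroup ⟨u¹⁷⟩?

|⟨u¹⁷⟩| equals the order of u¹⁷. Compute successive powers until reaching e:
  (u¹⁷)¹ = u¹⁷, (u¹⁷)² = u¹³, (u¹⁷)³ = u⁹, (u¹⁷)⁴ = u⁵, (u¹⁷)⁵ = u, (u¹⁷)⁶ = u¹⁸, (u¹⁷)⁷ = u¹⁴, (u¹⁷)⁸ = u¹⁰, (u¹⁷)⁹ = u⁶, (u¹⁷)¹⁰ = u², (u¹⁷)¹¹ = u¹⁹, (u¹⁷)¹² = u¹⁵, (u¹⁷)¹³ = u¹¹, (u¹⁷)¹⁴ = u⁷, (u¹⁷)¹⁵ = u³, (u¹⁷)¹⁶ = u²⁰, (u¹⁷)¹⁷ = u¹⁶, (u¹⁷)¹⁸ = u¹², (u¹⁷)¹⁹ = u⁸, (u¹⁷)²⁰ = u⁴, (u¹⁷)²¹ = e.
The smallest positive k with (u¹⁷)ᵏ = e is 21, so |⟨u¹⁷⟩| = 21.

Answer: 21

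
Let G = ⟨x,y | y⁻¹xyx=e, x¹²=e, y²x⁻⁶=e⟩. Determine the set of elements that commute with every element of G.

An element z ∈ Z(G) iff z commutes with every generator.
For example x⁶ is central: (x⁶)·x = x⁷ = x·(x⁶); (x⁶)·y = y⁻¹ = y·(x⁶).
Whereas x ∉ Z(G) since x·y = xy ≠ x⁵y⁻¹ = y·x.
Checking each of the 24 elements this way gives Z(G) = {e, x⁶}, of order 2.

Answer: {e, x⁶}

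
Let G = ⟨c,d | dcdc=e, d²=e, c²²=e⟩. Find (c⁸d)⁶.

Compute successive powers of (c⁸d), reducing at each step:
  (c⁸d)²: (c⁸d) · c⁸ = d;   d · d = e
  (c⁸d)³: e · c⁸ = c⁸;   (c⁸) · d = c⁸d
  (c⁸d)⁴: (c⁸d) · c⁸ = d;   d · d = e
  (c⁸d)⁵: e · c⁸ = c⁸;   (c⁸) · d = c⁸d
  (c⁸d)⁶: (c⁸d) · c⁸ = d;   d · d = e

Answer: e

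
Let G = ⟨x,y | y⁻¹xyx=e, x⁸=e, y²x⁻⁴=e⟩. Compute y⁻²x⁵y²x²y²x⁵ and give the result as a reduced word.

Multiply left to right, reducing at each step:
  (x⁴) · x⁵ = x
  x · y² = x⁵
  (x⁵) · x² = x⁷
  (x⁷) · y² = x³
  (x³) · x⁵ = e

Answer: e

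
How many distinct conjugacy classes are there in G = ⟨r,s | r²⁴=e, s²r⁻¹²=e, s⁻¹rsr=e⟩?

The conjugacy classes (representative and size) are:
  [e] (size 1), [r] (size 2), [r²] (size 2), [r³] (size 2), [r⁴] (size 2), [r⁵] (size 2), [r¹⁸] (size 2), [r⁷] (size 2), [r¹⁶] (size 2), [r¹⁵] (size 2), [r¹⁴] (size 2), [r¹³] (size 2), [r¹²] (size 1), [r⁶s] (size 12), [r⁵s⁻¹] (size 12).
Class equation: 1 + 2 + 2 + 2 + 2 + 2 + 2 + 2 + 2 + 2 + 2 + 2 + 1 + 12 + 12 = 48 = |G|. So G has 15 conjugacy classes.

Answer: 15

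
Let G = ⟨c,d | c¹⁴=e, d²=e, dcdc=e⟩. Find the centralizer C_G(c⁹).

⟨c⁹⟩ ⊆ C_G(c⁹) since powers of c⁹ commute with c⁹; so |C_G(c⁹)| ≥ |⟨c⁹⟩| = 14.
By orbit–stabilizer, |C_G(c⁹)| = |G| / |conj. class of c⁹| = 28 / 2 = 14.
The 14 elements commuting with c⁹ are {e, c, c², c³, c⁴, c⁵, c⁶, c⁷, c⁸, c⁹, c¹⁰, c¹¹, c¹², c¹³}.

Answer: {e, c, c², c³, c⁴, c⁵, c⁶, c⁷, c⁸, c⁹, c¹⁰, c¹¹, c¹², c¹³}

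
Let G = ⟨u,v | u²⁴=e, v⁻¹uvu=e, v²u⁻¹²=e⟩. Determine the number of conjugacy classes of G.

The conjugacy classes (representative and size) are:
  [e] (size 1), [u] (size 2), [u²] (size 2), [u³] (size 2), [u⁴] (size 2), [u⁵] (size 2), [u¹⁸] (size 2), [u⁷] (size 2), [u¹⁶] (size 2), [u¹⁵] (size 2), [u¹⁴] (size 2), [u¹³] (size 2), [u¹²] (size 1), [u⁶v] (size 12), [u⁵v⁻¹] (size 12).
Class equation: 1 + 2 + 2 + 2 + 2 + 2 + 2 + 2 + 2 + 2 + 2 + 2 + 1 + 12 + 12 = 48 = |G|. So G has 15 conjugacy classes.

Answer: 15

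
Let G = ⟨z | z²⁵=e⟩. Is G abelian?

G has a single generator, so G is cyclic and hence abelian.

Answer: Yes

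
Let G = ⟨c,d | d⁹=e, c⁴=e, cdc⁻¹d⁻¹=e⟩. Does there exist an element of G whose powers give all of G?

|G| = 36. The element cd has order 36 (its powers give 36 distinct elements), so ⟨cd⟩ = G and G is cyclic.

Answer: Yes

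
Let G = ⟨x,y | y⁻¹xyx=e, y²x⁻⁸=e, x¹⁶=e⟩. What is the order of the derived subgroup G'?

G' = [G, G] is generated by all commutators. The generator-pair commutators are: [x, y] = x².
The subgroup they normally generate is {e, x², x⁴, x⁶, x⁸, x¹⁰, x¹², x¹⁴}, of order 8.
Check: |G/G'| = 32/8 = 4 is the order of the abelianisation.

Answer: 8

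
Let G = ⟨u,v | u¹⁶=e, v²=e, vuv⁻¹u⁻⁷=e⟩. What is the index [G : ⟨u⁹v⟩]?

First find ord(u⁹v) by computing successive powers:
  (u⁹v)¹ = u⁹v, (u⁹v)² = u⁸, (u⁹v)³ = uv, (u⁹v)⁴ = e.
So |⟨u⁹v⟩| = ord(u⁹v) = 4. With |G| = 32, by Lagrange [G : ⟨u⁹v⟩] = 32/4 = 8.

Answer: 8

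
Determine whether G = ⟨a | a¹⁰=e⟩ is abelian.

G has a single generator, so G is cyclic and hence abelian.

Answer: Yes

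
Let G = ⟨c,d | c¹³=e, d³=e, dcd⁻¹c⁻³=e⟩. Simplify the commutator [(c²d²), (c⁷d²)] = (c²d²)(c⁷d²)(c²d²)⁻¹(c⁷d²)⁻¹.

[(c²d²), (c⁷d²)] = (c²d²)·(c⁷d²)·(c²d²)⁻¹·(c⁷d²)⁻¹.
  (c²d²) · (c⁷d²) = d
  d · (c⁷d) = c⁸d²
  (c⁸d²) · (c⁵d) = c

Answer: c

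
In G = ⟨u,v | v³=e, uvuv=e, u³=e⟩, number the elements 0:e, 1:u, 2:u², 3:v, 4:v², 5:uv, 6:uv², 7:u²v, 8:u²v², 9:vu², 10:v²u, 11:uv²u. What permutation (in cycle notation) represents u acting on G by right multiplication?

(0 1 2)(3 8 9)(4 10 5)(6 11 7)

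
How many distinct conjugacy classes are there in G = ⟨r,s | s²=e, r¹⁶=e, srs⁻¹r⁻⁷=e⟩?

The conjugacy classes (representative and size) are:
  [e] (size 1), [r] (size 2), [r¹⁴] (size 2), [r³] (size 2), [r⁴] (size 2), [r¹⁰] (size 2), [r⁸] (size 1), [r⁹] (size 2), [r¹¹] (size 2), [r¹⁰s] (size 8), [rs] (size 8).
Class equation: 1 + 2 + 2 + 2 + 2 + 2 + 1 + 2 + 2 + 8 + 8 = 32 = |G|. So G has 11 conjugacy classes.

Answer: 11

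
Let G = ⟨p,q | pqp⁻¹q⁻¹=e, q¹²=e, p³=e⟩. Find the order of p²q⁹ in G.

Compute successive powers until reaching e:
  (p²q⁹)¹ = p²q⁹, (p²q⁹)² = pq⁶, (p²q⁹)³ = q³, (p²q⁹)⁴ = p², (p²q⁹)⁵ = pq⁹, (p²q⁹)⁶ = q⁶, (p²q⁹)⁷ = p²q³, (p²q⁹)⁸ = p, (p²q⁹)⁹ = q⁹, (p²q⁹)¹⁰ = p²q⁶, (p²q⁹)¹¹ = pq³, (p²q⁹)¹² = e.
The smallest positive k with (p²q⁹)ᵏ = e is 12.

Answer: 12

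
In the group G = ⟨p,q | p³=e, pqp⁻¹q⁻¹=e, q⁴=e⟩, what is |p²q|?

Compute successive powers until reaching e:
  (p²q)¹ = p²q, (p²q)² = pq², (p²q)³ = q³, (p²q)⁴ = p², (p²q)⁵ = pq, (p²q)⁶ = q², (p²q)⁷ = p²q³, (p²q)⁸ = p, (p²q)⁹ = q, (p²q)¹⁰ = p²q², (p²q)¹¹ = pq³, (p²q)¹² = e.
The smallest positive k with (p²q)ᵏ = e is 12.

Answer: 12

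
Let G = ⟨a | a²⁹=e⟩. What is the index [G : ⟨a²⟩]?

First find ord(a²) by computing successive powers:
  (a²)¹ = a², (a²)² = a⁴, (a²)³ = a⁶, (a²)⁴ = a⁸, (a²)⁵ = a¹⁰, (a²)⁶ = a¹², (a²)⁷ = a¹⁴, (a²)⁸ = a¹⁶, (a²)⁹ = a¹⁸, (a²)¹⁰ = a²⁰, (a²)¹¹ = a²², (a²)¹² = a²⁴, (a²)¹³ = a²⁶, (a²)¹⁴ = a²⁸, (a²)¹⁵ = a, (a²)¹⁶ = a³, (a²)¹⁷ = a⁵, (a²)¹⁸ = a⁷, (a²)¹⁹ = a⁹, (a²)²⁰ = a¹¹, (a²)²¹ = a¹³, (a²)²² = a¹⁵, (a²)²³ = a¹⁷, (a²)²⁴ = a¹⁹, (a²)²⁵ = a²¹, (a²)²⁶ = a²³, (a²)²⁷ = a²⁵, (a²)²⁸ = a²⁷, (a²)²⁹ = e.
So |⟨a²⟩| = ord(a²) = 29. With |G| = 29, by Lagrange [G : ⟨a²⟩] = 29/29 = 1.

Answer: 1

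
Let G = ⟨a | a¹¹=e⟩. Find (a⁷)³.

Compute successive powers of (a⁷), reducing at each step:
  (a⁷)²: (a⁷) · a⁷ = a³
  (a⁷)³: (a³) · a⁷ = a¹⁰

Answer: a¹⁰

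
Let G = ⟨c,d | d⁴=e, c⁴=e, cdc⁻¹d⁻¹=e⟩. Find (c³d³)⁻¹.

The order of (c³d³) is 4 (smallest k with (c³d³)ᵏ = e), so (c³d³)⁻¹ = (c³d³)³ = cd.
Check: (c³d³) · (cd) → (c³d³) · c = d³;   (d³) · d = e, giving e as required.

Answer: cd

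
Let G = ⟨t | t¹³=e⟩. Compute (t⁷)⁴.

Compute successive powers of (t⁷), reducing at each step:
  (t⁷)²: (t⁷) · t⁷ = t
  (t⁷)³: t · t⁷ = t⁸
  (t⁷)⁴: (t⁸) · t⁷ = t²

Answer: t²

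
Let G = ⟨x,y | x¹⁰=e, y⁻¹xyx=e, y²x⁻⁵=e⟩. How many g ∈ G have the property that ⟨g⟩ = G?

⟨g⟩ = G would require ord(g) = |G| = 20, but the maximum element order in G is 10 < 20. So G is not cyclic and no single element generates it: the count is 0.

Answer: 0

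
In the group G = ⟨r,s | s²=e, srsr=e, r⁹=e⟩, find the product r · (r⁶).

Compute r · (r⁶) by multiplying left to right and reducing via the relations at each step:
  r · r⁶ = r⁷

Answer: r⁷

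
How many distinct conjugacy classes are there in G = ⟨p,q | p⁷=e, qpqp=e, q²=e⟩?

The conjugacy classes (representative and size) are:
  [e] (size 1), [p⁶] (size 2), [p⁵] (size 2), [p⁴] (size 2), [pq] (size 7).
Class equation: 1 + 2 + 2 + 2 + 7 = 14 = |G|. So G has 5 conjugacy classes.

Answer: 5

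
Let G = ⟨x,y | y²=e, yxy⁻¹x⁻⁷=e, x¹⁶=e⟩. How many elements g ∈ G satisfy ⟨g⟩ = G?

⟨g⟩ = G would require ord(g) = |G| = 32, but the maximum element order in G is 16 < 32. So G is not cyclic and no single element generates it: the count is 0.

Answer: 0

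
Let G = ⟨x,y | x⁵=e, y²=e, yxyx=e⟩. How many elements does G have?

Enumerate words in the generators, reducing via the relations: the distinct elements are
  {e, x, y, xy, x², x³, x⁴, x²y, x³y, x⁴y}.
No further products give new elements, so |G| = 10.

Answer: 10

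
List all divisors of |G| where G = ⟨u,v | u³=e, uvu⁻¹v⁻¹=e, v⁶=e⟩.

|G| = 18 = 2 · 3². By Lagrange's theorem the order of any subgroup divides 18; the divisors of 18 are 1, 2, 3, 6, 9, 18.

Answer: 1, 2, 3, 6, 9, 18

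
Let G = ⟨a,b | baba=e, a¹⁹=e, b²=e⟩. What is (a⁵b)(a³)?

Compute (a⁵b) · (a³) by multiplying left to right and reducing via the relations at each step:
  (a⁵b) · a³ = a²b

Answer: a²b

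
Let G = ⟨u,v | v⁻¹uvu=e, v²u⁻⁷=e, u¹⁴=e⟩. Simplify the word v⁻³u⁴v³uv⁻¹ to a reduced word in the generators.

Multiply left to right, reducing at each step:
  v · u⁴ = u³v⁻¹
  (u³v⁻¹) · v³ = u¹⁰
  (u¹⁰) · u = u¹¹
  (u¹¹) · v⁻¹ = u⁴v

Answer: u⁴v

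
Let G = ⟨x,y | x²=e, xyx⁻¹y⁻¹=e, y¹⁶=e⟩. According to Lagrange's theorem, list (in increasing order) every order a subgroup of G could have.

|G| = 32 = 2⁵. By Lagrange's theorem the order of any subgroup divides 32; the divisors of 32 are 1, 2, 4, 8, 16, 32.

Answer: 1, 2, 4, 8, 16, 32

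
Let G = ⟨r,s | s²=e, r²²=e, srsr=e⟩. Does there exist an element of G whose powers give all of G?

Every cyclic group is abelian. But r·s = rs while s·r = r²¹s, so r·s ≠ s·r and G is not abelian. Hence G is not cyclic.

Answer: No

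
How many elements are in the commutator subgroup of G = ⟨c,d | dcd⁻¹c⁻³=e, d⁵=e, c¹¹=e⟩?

G' = [G, G] is generated by all commutators. The generator-pair commutators are: [c, d] = c⁹.
The subgroup they normally generate is {e, c, c², c³, c⁴, c⁵, c⁶, c⁷, c⁸, c⁹, c¹⁰}, of order 11.
Check: |G/G'| = 55/11 = 5 is the order of the abelianisation.

Answer: 11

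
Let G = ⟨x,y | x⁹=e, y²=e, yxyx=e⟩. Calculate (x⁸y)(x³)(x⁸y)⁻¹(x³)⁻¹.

[(x⁸y), (x³)] = (x⁸y)·(x³)·(x⁸y)⁻¹·(x³)⁻¹.
  (x⁸y) · (x³) = x⁵y
  (x⁵y) · (x⁸y) = x⁶
  (x⁶) · (x⁶) = x³

Answer: x³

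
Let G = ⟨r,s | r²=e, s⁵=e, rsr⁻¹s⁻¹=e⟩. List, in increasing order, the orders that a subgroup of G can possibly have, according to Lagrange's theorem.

|G| = 10 = 2 · 5. By Lagrange's theorem the order of any subgroup divides 10; the divisors of 10 are 1, 2, 5, 10.

Answer: 1, 2, 5, 10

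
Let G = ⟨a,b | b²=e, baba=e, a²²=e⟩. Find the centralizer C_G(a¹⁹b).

⟨a¹⁹b⟩ ⊆ C_G(a¹⁹b) since powers of a¹⁹b commute with a¹⁹b; so |C_G(a¹⁹b)| ≥ |⟨a¹⁹b⟩| = 2.
By orbit–stabilizer, |C_G(a¹⁹b)| = |G| / |conj. class of a¹⁹b| = 44 / 11 = 4.
The 4 elements commuting with a¹⁹b are {e, a¹¹, a⁸b, a¹⁹b}.

Answer: {e, a¹¹, a⁸b, a¹⁹b}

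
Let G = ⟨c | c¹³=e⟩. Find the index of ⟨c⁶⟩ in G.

First find ord(c⁶) by computing successive powers:
  (c⁶)¹ = c⁶, (c⁶)² = c¹², (c⁶)³ = c⁵, (c⁶)⁴ = c¹¹, (c⁶)⁵ = c⁴, (c⁶)⁶ = c¹⁰, (c⁶)⁷ = c³, (c⁶)⁸ = c⁹, (c⁶)⁹ = c², (c⁶)¹⁰ = c⁸, (c⁶)¹¹ = c, (c⁶)¹² = c⁷, (c⁶)¹³ = e.
So |⟨c⁶⟩| = ord(c⁶) = 13. With |G| = 13, by Lagrange [G : ⟨c⁶⟩] = 13/13 = 1.

Answer: 1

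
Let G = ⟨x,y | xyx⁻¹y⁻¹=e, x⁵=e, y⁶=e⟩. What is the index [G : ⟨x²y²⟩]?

First find ord(x²y²) by computing successive powers:
  (x²y²)¹ = x²y², (x²y²)² = x⁴y⁴, (x²y²)³ = x, (x²y²)⁴ = x³y², (x²y²)⁵ = y⁴, (x²y²)⁶ = x², (x²y²)⁷ = x⁴y², (x²y²)⁸ = xy⁴, (x²y²)⁹ = x³, (x²y²)¹⁰ = y², (x²y²)¹¹ = x²y⁴, (x²y²)¹² = x⁴, (x²y²)¹³ = xy², (x²y²)¹⁴ = x³y⁴, (x²y²)¹⁵ = e.
So |⟨x²y²⟩| = ord(x²y²) = 15. With |G| = 30, by Lagrange [G : ⟨x²y²⟩] = 30/15 = 2.

Answer: 2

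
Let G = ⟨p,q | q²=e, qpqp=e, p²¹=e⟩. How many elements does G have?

Enumerate words in the generators, reducing via the relations: the distinct elements are
  {e, p, q, pq, p², p³, p⁴, p⁵, p⁶, p⁷, p⁸, p⁹, p²q, p²⁰, p³q, p¹², p¹³, p¹¹, p¹⁰, p¹⁴, p¹⁵, p¹⁶, p¹⁷, p¹⁸, p¹⁹, p⁴q, p⁵q, p⁶q, p⁷q, p⁸q, p⁹q, p²⁰q, p¹²q, p¹³q, p¹¹q, p¹⁰q, p¹⁴q, p¹⁵q, p¹⁶q, p¹⁷q, p¹⁸q, p¹⁹q}.
No further products give new elements, so |G| = 42.

Answer: 42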